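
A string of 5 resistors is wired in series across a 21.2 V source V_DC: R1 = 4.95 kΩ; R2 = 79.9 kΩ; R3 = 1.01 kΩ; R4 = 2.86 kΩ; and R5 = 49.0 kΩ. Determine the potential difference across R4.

ΣR = 4.95 + 79.9 + 1.01 + 2.86 + 49.0 = 137.7 kΩ.
Voltage divider: V = V_DC · (2.860 / 137.7) = 21.2 × 0.02077 = 0.4403 V.

V ≈ 0.440 V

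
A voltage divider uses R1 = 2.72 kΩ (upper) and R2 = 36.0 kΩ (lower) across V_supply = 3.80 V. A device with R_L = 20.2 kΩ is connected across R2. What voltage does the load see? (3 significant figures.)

First combine the lower leg with the load: R2 ‖ R_L = 12.94 kΩ.
Then V_out = V_supply · R2'/(R1 + R2') = 3.80 × 12.94/15.66 = 3.140 V.

V_out ≈ 3.14 V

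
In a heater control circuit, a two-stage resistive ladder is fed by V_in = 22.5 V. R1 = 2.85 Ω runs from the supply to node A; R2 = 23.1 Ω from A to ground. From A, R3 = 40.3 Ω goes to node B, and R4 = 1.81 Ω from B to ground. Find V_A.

The second stage (R3 + R4 = 42.11 Ω) loads node A in parallel with R2.
R2 ‖ (R3+R4) = 14.92 Ω.
First divider: V_A = V_in · 14.92/(2.85 + 14.92) = 18.89 V.

V_A ≈ 18.9 V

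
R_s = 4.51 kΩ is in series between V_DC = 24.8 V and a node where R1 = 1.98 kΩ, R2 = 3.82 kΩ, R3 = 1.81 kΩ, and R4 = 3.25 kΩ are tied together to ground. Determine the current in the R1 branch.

Parallel bank: R_p = 1/(1/1.98 + 1/3.82 + 1/1.81 + 1/3.25) = 0.6146 kΩ.
V_A = 24.8 × 0.6146/5.125 = 2.974 V.
Branch current I = V_A/R1 = 2.974/1.98 = 1.502 mA.

I ≈ 1.50 mA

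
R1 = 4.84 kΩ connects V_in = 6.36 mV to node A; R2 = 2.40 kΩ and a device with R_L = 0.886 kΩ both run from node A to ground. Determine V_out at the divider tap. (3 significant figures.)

V_out ≈ 0.750 mV

R2 ‖ R_L = (2.40 × 0.886)/(2.40 + 0.886) = 0.6471 kΩ.
Now apply the divider: V_out = 6.36 × 0.1179 = 0.7501 mV.
(Unloaded it would be 2.11 mV; the load pulls it down.)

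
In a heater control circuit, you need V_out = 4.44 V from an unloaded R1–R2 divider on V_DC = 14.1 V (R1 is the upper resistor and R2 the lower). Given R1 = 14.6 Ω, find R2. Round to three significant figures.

V_out/V_DC = R2/(R1+R2) = 0.3149.
Rearranging, R2 = R1·k/(1−k) = 14.6 × 0.4596 = 6.711 Ω.

R2 ≈ 6.71 Ω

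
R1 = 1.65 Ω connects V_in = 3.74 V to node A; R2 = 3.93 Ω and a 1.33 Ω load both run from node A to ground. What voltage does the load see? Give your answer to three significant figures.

V_out ≈ 1.41 V

R2 ‖ R_L = (3.93 × 1.33)/(3.93 + 1.33) = 0.9937 Ω.
Now apply the divider: V_out = 3.74 × 0.3759 = 1.406 V.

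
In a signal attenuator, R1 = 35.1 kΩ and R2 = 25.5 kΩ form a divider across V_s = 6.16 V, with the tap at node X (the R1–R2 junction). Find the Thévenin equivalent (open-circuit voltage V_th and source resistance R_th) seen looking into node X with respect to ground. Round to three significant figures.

V_th is the unloaded tap voltage: V_s · R2/(R1+R2) = 6.16 × 0.4208 = 2.592 V.
With V_s suppressed (replaced by a short), R_th = R1 ‖ R2 = (35.10 × 25.5)/(35.10 + 25.5) = 14.77 kΩ.

V_th ≈ 2.59 V, R_th ≈ 14.8 kΩ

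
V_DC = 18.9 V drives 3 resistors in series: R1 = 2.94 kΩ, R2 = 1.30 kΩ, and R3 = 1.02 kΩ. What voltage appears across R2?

V ≈ 4.67 V

Series total: ΣR = 2.94 + 1.30 + 1.02 = 5.260 kΩ.
By the voltage-divider rule, V = 18.9 × 1.300/5.260 = 4.671 V.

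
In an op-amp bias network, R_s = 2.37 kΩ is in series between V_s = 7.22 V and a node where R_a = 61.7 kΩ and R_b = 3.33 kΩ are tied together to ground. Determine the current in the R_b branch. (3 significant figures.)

Equivalent of the parallel group: R_p = 3.159 kΩ.
V_A = 7.22 × 3.159/5.529 = 4.125 V.
Branch current I = V_A/R_b = 4.125/3.33 = 1.239 mA.

I ≈ 1.24 mA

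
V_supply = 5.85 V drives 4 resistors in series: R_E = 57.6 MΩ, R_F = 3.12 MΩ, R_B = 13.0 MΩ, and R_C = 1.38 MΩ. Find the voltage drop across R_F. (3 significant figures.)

Series total: ΣR = 57.6 + 3.12 + 13.0 + 1.38 = 75.10 MΩ.
By the voltage-divider rule, V = 5.85 × 3.120/75.10 = 0.2430 V.

V ≈ 0.243 V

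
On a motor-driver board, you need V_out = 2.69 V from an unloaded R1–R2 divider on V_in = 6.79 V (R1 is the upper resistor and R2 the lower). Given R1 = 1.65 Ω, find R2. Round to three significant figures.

R2 ≈ 1.08 Ω

V_out/V_in = R2/(R1+R2) = 0.3962.
R2 = R1 · 0.3962/(1 − 0.3962) = 1.083 Ω.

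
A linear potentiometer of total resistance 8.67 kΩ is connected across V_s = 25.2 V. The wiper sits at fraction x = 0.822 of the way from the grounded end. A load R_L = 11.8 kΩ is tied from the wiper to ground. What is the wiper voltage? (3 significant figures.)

Split the track: R_lower = x·R_p = 7.127 kΩ, R_upper = (1−x)·R_p = 1.543 kΩ.
(x·R_p) ‖ R_L = 4.443 kΩ.
Then V_out = V_s · 4.443/(1.543 + 4.443) = 18.70 V.

V_out ≈ 18.7 V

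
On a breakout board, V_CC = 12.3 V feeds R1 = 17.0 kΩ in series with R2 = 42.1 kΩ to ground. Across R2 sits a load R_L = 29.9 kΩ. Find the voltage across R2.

V_out ≈ 6.24 V

First combine the lower leg with the load: R2 ‖ R_L = 17.48 kΩ.
Now apply the divider: V_out = 12.3 × 0.5070 = 6.236 V.
(Unloaded it would be 8.76 V; the load pulls it down.)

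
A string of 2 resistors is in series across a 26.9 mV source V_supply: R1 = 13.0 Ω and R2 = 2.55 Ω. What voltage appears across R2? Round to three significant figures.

V ≈ 4.41 mV

Series total: ΣR = 13.0 + 2.55 = 15.55 Ω.
V = V_supply · R/ΣR = 26.9 × 0.1640 = 4.411 mV.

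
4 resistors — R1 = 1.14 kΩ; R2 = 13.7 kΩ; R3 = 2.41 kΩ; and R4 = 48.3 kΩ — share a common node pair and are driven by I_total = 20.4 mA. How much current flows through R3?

Conductances: ΣG = 1/1.14 + 1/13.7 + 1/2.41 + 1/48.3 = 1.386 (1/kΩ).
R3 takes the fraction G_k/ΣG = 0.4149/1.386 = 0.2994, so I = 20.4 × 0.2994 = 6.108 mA.

I ≈ 6.11 mA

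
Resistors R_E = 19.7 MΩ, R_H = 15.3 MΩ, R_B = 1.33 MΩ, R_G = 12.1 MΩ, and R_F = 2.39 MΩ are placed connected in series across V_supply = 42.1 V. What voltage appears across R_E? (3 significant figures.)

Total series resistance ΣR = 19.7 + 15.3 + 1.33 + 12.1 + 2.39 = 50.82 MΩ.
By the voltage-divider rule, V = 42.1 × 19.70/50.82 = 16.32 V.

V ≈ 16.3 V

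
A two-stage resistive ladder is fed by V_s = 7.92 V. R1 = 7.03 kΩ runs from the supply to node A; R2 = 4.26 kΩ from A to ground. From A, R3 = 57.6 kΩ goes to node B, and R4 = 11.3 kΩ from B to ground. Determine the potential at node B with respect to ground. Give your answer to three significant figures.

Node A sees R2 in parallel with the series input of stage 2, R3 + R4 = 68.90 kΩ.
R2 ‖ (R3+R4) = 4.012 kΩ.
So V_A = 7.92 × 0.3633 = 2.878 V.
Then the unloaded second divider: V_B = V_A × R4/(R3+R4) = 2.878 × 0.1640 = 0.4719 V.

V_B ≈ 0.472 V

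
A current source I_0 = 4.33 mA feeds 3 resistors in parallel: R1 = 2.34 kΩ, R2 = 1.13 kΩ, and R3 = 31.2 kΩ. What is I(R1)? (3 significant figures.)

I ≈ 1.38 mA

Total conductance ΣG = 1/2.34 + 1/1.13 + 1/31.2 = 1.344 (units of 1/kΩ).
R1 takes the fraction G_k/ΣG = 0.4274/1.344 = 0.3179, so I = 4.33 × 0.3179 = 1.376 mA.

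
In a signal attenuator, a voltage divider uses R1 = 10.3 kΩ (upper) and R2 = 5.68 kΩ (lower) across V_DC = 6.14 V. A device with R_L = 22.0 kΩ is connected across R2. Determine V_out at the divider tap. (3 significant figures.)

R2 ‖ R_L = (5.68 × 22.0)/(5.68 + 22.0) = 4.514 kΩ.
Then V_out = V_DC · R2'/(R1 + R2') = 6.14 × 4.514/14.81 = 1.871 V.

V_out ≈ 1.87 V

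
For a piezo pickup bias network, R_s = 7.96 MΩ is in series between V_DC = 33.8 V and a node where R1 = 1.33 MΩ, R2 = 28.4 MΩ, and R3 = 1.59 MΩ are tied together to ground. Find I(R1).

I ≈ 2.07 µA

Equivalent of the parallel group: R_p = 0.7062 MΩ.
V_A by voltage divider: V_A = 33.8 × 0.7062/(7.96 + 0.7062) = 2.754 V.
I(R1) = V_A / R1 = 2.754/1.33 = 2.071 µA.
(Check via current divider: I_total = 3.900 µA; share G_k/ΣG = 0.5310 → same result.)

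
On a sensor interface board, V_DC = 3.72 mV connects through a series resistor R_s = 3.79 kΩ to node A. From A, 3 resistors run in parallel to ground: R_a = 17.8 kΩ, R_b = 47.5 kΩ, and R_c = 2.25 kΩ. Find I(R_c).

I ≈ 0.555 µA

Parallel bank: R_p = 1/(1/17.8 + 1/47.5 + 1/2.25) = 1.917 kΩ.
Node voltage V_A = V_DC · R_p/(R_s + R_p) = 3.72 × 0.3359 = 1.250 mV.
I(R_c) = V_A / R_c = 1.250/2.25 = 0.5553 µA.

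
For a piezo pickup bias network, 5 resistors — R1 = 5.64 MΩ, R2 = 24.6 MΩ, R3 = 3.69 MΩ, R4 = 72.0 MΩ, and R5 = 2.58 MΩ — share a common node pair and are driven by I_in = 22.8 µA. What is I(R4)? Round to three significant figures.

Conductances: ΣG = 1/5.64 + 1/24.6 + 1/3.69 + 1/72.0 + 1/2.58 = 0.8904 (1/MΩ).
Current divider: I(R4) = I_in · G_k/ΣG = 22.8 × (0.01389/0.8904) = 22.8 × 0.01560 = 0.3556 µA.

I ≈ 0.356 µA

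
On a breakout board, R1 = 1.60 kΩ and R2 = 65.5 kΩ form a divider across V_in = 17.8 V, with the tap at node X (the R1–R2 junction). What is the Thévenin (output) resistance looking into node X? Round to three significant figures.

Zeroing V_in shorts the top of R1 to ground, so R_th = R1 ‖ R2 = 1.562 kΩ.

R_th ≈ 1.56 kΩ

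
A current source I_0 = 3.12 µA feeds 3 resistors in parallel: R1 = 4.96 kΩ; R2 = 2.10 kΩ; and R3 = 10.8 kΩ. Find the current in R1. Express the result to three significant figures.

ΣG = 1/4.96 + 1/2.10 + 1/10.8 = 0.7704.
Current divider: I(R1) = I_0 · G_k/ΣG = 3.12 × (0.2016/0.7704) = 3.12 × 0.2617 = 0.8165 µA.

I ≈ 0.817 µA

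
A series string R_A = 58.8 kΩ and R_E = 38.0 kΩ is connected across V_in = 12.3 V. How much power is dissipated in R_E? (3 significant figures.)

P ≈ 0.614 mW

ΣR = 96.80 kΩ → I = 12.3/96.80 = 0.1271 mA.
P(R_E) = I²·R_E = (0.1271)² × 38.0 = 0.6135 mW.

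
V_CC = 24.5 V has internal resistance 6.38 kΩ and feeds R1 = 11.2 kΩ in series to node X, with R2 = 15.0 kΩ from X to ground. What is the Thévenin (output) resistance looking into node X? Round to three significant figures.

R1' = 6.38 + 11.2 = 17.58 kΩ (source resistance + R1).
Looking into X with the source shorted: R_th = R1'·R2/(R1'+R2) = 17.58 × 15.0/32.58 = 8.094 kΩ.

R_th ≈ 8.09 kΩ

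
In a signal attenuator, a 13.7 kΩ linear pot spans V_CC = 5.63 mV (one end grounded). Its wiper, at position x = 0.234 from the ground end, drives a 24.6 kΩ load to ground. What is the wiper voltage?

V_out ≈ 1.20 mV

Lower segment x·R_p = 3.206 kΩ; upper segment (1−x)·R_p = 10.49 kΩ.
(x·R_p) ‖ R_L = 2.836 kΩ.
Loaded-divider output: V_out = 5.63 × 0.2128 = 1.198 mV.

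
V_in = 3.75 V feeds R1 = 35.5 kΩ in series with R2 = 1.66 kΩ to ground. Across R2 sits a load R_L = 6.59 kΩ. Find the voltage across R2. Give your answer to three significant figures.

R2 ‖ R_L = (1.66 × 6.59)/(1.66 + 6.59) = 1.326 kΩ.
Then V_out = V_in · R2'/(R1 + R2') = 3.75 × 1.326/36.83 = 0.1350 V.

V_out ≈ 0.135 V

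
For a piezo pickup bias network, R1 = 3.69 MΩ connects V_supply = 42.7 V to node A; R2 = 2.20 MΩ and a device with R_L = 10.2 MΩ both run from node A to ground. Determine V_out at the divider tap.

V_out ≈ 14.1 V

First combine the lower leg with the load: R2 ‖ R_L = 1.810 MΩ.
Then V_out = V_supply · R2'/(R1 + R2') = 42.7 × 1.810/5.500 = 14.05 V.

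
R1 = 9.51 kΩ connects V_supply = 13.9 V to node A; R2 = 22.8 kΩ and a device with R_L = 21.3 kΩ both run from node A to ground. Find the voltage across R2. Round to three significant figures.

The load sits in parallel with R2, giving an effective lower resistance R2' = R2·R_L/(R2+R_L) = 11.01 kΩ.
Voltage divider with the loaded lower leg: V_out = 13.9 × 11.01/(9.51 + 11.01) = 13.9 × 0.5366 = 7.459 V.
(Unloaded it would be 9.81 V; the load pulls it down.)

V_out ≈ 7.46 V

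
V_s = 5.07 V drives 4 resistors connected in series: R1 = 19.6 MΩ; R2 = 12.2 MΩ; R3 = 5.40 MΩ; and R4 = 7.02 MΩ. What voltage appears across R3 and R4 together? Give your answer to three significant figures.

Series total: ΣR = 19.6 + 12.2 + 5.40 + 7.02 = 44.22 MΩ.
R_{R3..R4} = 5.40 + 7.02 = 12.42 MΩ.
V = V_s · R/ΣR = 5.07 × 0.2809 = 1.424 V.

V ≈ 1.42 V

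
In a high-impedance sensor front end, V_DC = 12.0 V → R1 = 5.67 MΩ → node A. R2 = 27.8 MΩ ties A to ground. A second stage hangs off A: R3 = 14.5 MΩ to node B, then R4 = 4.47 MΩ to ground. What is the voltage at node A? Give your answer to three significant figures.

V_A ≈ 7.98 V

Node A sees R2 in parallel with the series input of stage 2, R3 + R4 = 18.97 MΩ.
Effective lower resistance at A: R2 ‖ 18.97 = 11.28 MΩ.
V_A = 12.0 × 11.28/(5.67 + 11.28) = 7.985 V.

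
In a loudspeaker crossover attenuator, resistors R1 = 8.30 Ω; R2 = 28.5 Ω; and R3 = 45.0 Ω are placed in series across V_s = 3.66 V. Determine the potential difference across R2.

V ≈ 1.28 V

ΣR = 8.30 + 28.5 + 45.0 = 81.80 Ω.
V = V_s · R/ΣR = 3.66 × 0.3484 = 1.275 V.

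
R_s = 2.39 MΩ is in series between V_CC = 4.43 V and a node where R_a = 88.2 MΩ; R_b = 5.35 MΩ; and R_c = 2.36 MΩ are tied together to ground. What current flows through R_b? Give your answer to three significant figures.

I ≈ 0.333 µA

Equivalent of the parallel group: R_p = 1.608 MΩ.
Node voltage V_A = V_CC · R_p/(R_s + R_p) = 4.43 × 0.4022 = 1.782 V.
Branch current I = V_A/R_b = 1.782/5.35 = 0.3330 µA.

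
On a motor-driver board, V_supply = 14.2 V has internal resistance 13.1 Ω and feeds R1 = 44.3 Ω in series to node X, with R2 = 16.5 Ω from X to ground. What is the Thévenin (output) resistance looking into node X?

R_th ≈ 12.8 Ω

R1' = 13.1 + 44.3 = 57.40 Ω (source resistance + R1).
Looking into X with the source shorted: R_th = R1'·R2/(R1'+R2) = 57.40 × 16.5/73.90 = 12.82 Ω.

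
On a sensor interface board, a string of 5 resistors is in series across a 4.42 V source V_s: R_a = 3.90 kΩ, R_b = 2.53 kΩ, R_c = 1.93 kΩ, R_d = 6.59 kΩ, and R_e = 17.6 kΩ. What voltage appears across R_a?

V ≈ 0.530 V

Total series resistance ΣR = 3.90 + 2.53 + 1.93 + 6.59 + 17.6 = 32.55 kΩ.
Voltage divider: V = V_s · (3.900 / 32.55) = 4.42 × 0.1198 = 0.5296 V.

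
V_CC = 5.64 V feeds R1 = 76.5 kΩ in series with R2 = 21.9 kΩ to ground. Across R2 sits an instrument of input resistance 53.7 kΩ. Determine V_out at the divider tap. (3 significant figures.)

First combine the lower leg with the load: R2 ‖ R_L = 15.56 kΩ.
Now apply the divider: V_out = 5.64 × 0.1690 = 0.9531 V.

V_out ≈ 0.953 V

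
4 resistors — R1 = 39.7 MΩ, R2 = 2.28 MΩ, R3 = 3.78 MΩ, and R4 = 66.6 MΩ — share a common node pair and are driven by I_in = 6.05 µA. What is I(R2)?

I ≈ 3.57 µA

ΣG = 1/39.7 + 1/2.28 + 1/3.78 + 1/66.6 = 0.7434.
R2 takes the fraction G_k/ΣG = 0.4386/0.7434 = 0.5900, so I = 6.05 × 0.5900 = 3.570 µA.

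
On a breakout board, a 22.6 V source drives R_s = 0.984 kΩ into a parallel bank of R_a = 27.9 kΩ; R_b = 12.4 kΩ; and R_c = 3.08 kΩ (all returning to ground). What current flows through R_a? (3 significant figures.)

Parallel bank: R_p = 1/(1/27.9 + 1/12.4 + 1/3.08) = 2.267 kΩ.
V_A by voltage divider: V_A = 22.6 × 2.267/(0.984 + 2.267) = 15.76 V.
Branch current I = V_A/R_a = 15.76/27.9 = 0.5648 mA.
(Check via current divider: I_total = 6.952 mA; share G_k/ΣG = 0.08125 → same result.)

I ≈ 0.565 mA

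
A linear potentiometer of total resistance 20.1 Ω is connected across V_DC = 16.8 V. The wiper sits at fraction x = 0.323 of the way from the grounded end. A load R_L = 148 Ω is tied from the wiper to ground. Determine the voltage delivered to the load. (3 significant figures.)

Split the track: R_lower = x·R_p = 6.492 Ω, R_upper = (1−x)·R_p = 13.61 Ω.
Lower segment in parallel with the load: 6.492 ‖ 148 = 6.219 Ω.
Then V_out = V_DC · 6.219/(13.61 + 6.219) = 5.270 V.
(Unloaded: V_out = x·V_DC = 5.43 V.)

V_out ≈ 5.27 V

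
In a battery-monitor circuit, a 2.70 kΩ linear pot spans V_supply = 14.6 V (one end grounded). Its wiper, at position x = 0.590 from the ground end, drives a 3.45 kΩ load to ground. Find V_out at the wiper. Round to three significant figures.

V_out ≈ 7.24 V

Lower segment x·R_p = 1.593 kΩ; upper segment (1−x)·R_p = 1.107 kΩ.
R_L loads the lower segment: effective lower R = 1.090 kΩ.
Loaded-divider output: V_out = 14.6 × 0.4961 = 7.243 V.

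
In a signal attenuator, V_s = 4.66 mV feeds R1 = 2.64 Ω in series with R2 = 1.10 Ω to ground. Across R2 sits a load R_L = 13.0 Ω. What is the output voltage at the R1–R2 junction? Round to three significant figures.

First combine the lower leg with the load: R2 ‖ R_L = 1.014 Ω.
Then V_out = V_s · R2'/(R1 + R2') = 4.66 × 1.014/3.654 = 1.293 mV.
(Unloaded it would be 1.37 mV; the load pulls it down.)

V_out ≈ 1.29 mV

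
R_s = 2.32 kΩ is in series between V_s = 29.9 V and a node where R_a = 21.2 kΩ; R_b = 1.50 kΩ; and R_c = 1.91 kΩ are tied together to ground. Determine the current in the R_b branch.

I ≈ 5.15 mA

Combine the parallel branches: R_p = (1/21.2 + 1/1.50 + 1/1.91)⁻¹ = 0.8081 kΩ.
V_A by voltage divider: V_A = 29.9 × 0.8081/(2.32 + 0.8081) = 7.725 V.
Branch current I = V_A/R_b = 7.725/1.50 = 5.150 mA.
(Equivalently: I_total = 9.558 mA, then current-divider fraction G_k/ΣG = 0.5388.)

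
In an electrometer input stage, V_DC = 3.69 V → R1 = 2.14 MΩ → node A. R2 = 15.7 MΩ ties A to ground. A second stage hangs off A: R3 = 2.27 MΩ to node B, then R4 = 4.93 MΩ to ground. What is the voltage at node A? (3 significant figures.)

V_A ≈ 2.57 V

The second stage (R3 + R4 = 7.200 MΩ) loads node A in parallel with R2.
Effective lower resistance at A: R2 ‖ 7.200 = 4.936 MΩ.
First divider: V_A = V_DC · 4.936/(2.14 + 4.936) = 2.574 V.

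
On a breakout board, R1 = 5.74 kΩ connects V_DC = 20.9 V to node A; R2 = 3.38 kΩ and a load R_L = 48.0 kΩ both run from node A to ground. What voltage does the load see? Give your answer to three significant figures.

V_out ≈ 7.42 V

First combine the lower leg with the load: R2 ‖ R_L = 3.158 kΩ.
Now apply the divider: V_out = 20.9 × 0.3549 = 7.417 V.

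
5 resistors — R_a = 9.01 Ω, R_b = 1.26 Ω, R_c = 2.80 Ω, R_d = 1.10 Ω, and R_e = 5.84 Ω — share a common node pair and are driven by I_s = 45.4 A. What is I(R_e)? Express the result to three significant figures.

I ≈ 3.32 A

ΣG = 1/9.01 + 1/1.26 + 1/2.80 + 1/1.10 + 1/5.84 = 2.342.
R_e takes the fraction G_k/ΣG = 0.1712/2.342 = 0.07311, so I = 45.4 × 0.07311 = 3.319 A.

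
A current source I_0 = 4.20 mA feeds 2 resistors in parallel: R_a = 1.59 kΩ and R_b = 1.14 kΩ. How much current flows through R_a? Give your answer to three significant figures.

I ≈ 1.75 mA

For two parallel branches, I_k = I_0 · (other R)/(sum of R).
I(R_a) = 4.20 × 1.14/(1.59 + 1.14) = 4.20 × 0.4176 = 1.754 mA.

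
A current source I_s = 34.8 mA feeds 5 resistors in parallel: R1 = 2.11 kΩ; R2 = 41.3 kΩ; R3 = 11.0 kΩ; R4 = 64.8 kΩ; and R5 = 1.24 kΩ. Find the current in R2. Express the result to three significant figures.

Conductances: ΣG = 1/2.11 + 1/41.3 + 1/11.0 + 1/64.8 + 1/1.24 = 1.411 (1/kΩ).
R2 takes the fraction G_k/ΣG = 0.02421/1.411 = 0.01716, so I = 34.8 × 0.01716 = 0.5972 mA.

I ≈ 0.597 mA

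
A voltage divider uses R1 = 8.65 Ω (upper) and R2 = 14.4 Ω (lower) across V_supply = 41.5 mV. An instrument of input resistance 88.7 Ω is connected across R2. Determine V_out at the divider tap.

The load sits in parallel with R2, giving an effective lower resistance R2' = R2·R_L/(R2+R_L) = 12.39 Ω.
Voltage divider with the loaded lower leg: V_out = 41.5 × 12.39/(8.65 + 12.39) = 41.5 × 0.5889 = 24.44 mV.
(Unloaded it would be 25.9 mV; the load pulls it down.)

V_out ≈ 24.4 mV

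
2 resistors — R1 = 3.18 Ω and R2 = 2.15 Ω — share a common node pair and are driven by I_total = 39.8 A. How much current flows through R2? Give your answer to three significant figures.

With just two branches, the current splits inversely with resistance.
So I = 39.8 × 3.18/5.330 = 23.75 A.

I ≈ 23.7 A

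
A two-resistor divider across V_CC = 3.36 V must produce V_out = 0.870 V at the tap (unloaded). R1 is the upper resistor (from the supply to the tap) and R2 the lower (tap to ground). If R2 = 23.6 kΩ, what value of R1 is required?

R1 ≈ 67.5 kΩ

Required fraction k = V_out/V_CC = 0.2589.
R1 = R2·(1/k − 1) = 23.6 × 2.862 = 67.54 kΩ.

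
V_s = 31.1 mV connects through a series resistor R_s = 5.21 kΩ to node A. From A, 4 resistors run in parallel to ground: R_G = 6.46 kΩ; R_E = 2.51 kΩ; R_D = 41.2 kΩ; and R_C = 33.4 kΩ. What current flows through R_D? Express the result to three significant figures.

I ≈ 0.181 µA

Equivalent of the parallel group: R_p = 1.646 kΩ.
Node voltage V_A = V_s · R_p/(R_s + R_p) = 31.1 × 0.2401 = 7.468 mV.
Branch current I = V_A/R_D = 7.468/41.2 = 0.1813 µA.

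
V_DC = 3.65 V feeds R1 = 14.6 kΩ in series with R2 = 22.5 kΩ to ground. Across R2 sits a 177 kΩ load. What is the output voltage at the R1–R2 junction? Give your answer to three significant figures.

First combine the lower leg with the load: R2 ‖ R_L = 19.96 kΩ.
Then V_out = V_DC · R2'/(R1 + R2') = 3.65 × 19.96/34.56 = 2.108 V.

V_out ≈ 2.11 V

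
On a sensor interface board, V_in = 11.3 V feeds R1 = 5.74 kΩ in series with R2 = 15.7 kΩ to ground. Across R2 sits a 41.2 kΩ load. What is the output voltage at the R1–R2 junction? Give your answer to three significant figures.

V_out ≈ 7.51 V

First combine the lower leg with the load: R2 ‖ R_L = 11.37 kΩ.
Now apply the divider: V_out = 11.3 × 0.6645 = 7.509 V.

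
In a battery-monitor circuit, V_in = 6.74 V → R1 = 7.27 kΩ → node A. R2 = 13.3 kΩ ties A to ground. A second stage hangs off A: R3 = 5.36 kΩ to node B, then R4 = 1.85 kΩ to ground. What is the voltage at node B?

Looking into the second stage from A: R3 + R4 = 7.210 kΩ appears in parallel with R2.
R2 ‖ (R3+R4) = 4.675 kΩ.
V_A = 6.74 × 4.675/(7.27 + 4.675) = 2.638 V.
Stage 2 is unloaded, so V_B = V_A · R4/(R3+R4) = 2.638 × 1.85/7.210 = 0.6769 V.

V_B ≈ 0.677 V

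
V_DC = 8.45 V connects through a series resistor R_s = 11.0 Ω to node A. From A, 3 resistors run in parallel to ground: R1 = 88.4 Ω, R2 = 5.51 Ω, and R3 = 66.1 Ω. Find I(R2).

I ≈ 0.467 A

Equivalent of the parallel group: R_p = 4.809 Ω.
V_A by voltage divider: V_A = 8.45 × 4.809/(11.0 + 4.809) = 2.571 V.
I(R2) = V_A / R2 = 2.571/5.51 = 0.4665 A.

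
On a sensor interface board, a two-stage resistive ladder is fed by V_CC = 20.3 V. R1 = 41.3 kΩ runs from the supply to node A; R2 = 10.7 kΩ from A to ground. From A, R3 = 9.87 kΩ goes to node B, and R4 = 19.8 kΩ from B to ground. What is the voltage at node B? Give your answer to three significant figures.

V_B ≈ 2.17 V

Looking into the second stage from A: R3 + R4 = 29.67 kΩ appears in parallel with R2.
R2 ‖ (R3+R4) = 7.864 kΩ.
First divider: V_A = V_CC · 7.864/(41.3 + 7.864) = 3.247 V.
Then the unloaded second divider: V_B = V_A × R4/(R3+R4) = 3.247 × 0.6673 = 2.167 V.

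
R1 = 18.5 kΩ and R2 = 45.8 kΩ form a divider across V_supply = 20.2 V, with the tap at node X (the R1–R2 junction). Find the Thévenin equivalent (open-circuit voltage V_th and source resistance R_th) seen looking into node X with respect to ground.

Open-circuit (no load on X): V_th = V_supply · R2/(R1 + R2) = 20.2 × 45.8/(18.50 + 45.8) = 14.39 V.
Zeroing V_supply shorts the top of R1 to ground, so R_th = R1 ‖ R2 = 13.18 kΩ.

V_th ≈ 14.4 V, R_th ≈ 13.2 kΩ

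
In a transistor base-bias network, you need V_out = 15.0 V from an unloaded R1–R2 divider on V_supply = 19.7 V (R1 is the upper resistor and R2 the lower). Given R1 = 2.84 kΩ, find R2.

The divider ratio is R2/(R1+R2) = 15.0/19.7 = 0.7614.
Rearranging, R2 = R1·k/(1−k) = 2.84 × 3.191 = 9.064 kΩ.

R2 ≈ 9.06 kΩ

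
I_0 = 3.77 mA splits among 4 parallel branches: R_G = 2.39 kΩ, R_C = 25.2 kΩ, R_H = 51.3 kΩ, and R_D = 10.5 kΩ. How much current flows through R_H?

Conductances: ΣG = 1/2.39 + 1/25.2 + 1/51.3 + 1/10.5 = 0.5728 (1/kΩ).
R_H takes the fraction G_k/ΣG = 0.01949/0.5728 = 0.03403, so I = 3.77 × 0.03403 = 0.1283 mA.

I ≈ 0.128 mA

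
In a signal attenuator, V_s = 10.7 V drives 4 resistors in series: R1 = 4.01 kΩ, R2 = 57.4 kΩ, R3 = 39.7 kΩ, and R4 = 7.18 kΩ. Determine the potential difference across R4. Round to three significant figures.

V ≈ 0.709 V

Total series resistance ΣR = 4.01 + 57.4 + 39.7 + 7.18 = 108.3 kΩ.
V = V_s · R/ΣR = 10.7 × 0.06630 = 0.7094 V.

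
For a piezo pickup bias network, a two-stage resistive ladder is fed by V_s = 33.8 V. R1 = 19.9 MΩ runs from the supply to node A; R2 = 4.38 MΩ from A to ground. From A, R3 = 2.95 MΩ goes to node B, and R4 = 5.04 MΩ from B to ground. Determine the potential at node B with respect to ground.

V_B ≈ 2.65 V

The second stage (R3 + R4 = 7.990 MΩ) loads node A in parallel with R2.
Effective lower resistance at A: R2 ‖ 7.990 = 2.829 MΩ.
First divider: V_A = V_s · 2.829/(19.9 + 2.829) = 4.207 V.
Stage 2 is unloaded, so V_B = V_A · R4/(R3+R4) = 4.207 × 5.04/7.990 = 2.654 V.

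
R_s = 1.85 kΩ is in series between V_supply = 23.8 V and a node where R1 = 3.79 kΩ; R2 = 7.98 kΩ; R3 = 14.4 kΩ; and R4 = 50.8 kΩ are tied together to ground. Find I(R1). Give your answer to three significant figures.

Equivalent of the parallel group: R_p = 2.091 kΩ.
Node voltage V_A = V_supply · R_p/(R_s + R_p) = 23.8 × 0.5305 = 12.63 V.
I(R1) = V_A / R1 = 12.63/3.79 = 3.332 mA.
(Check via current divider: I_total = 6.039 mA; share G_k/ΣG = 0.5517 → same result.)

I ≈ 3.33 mA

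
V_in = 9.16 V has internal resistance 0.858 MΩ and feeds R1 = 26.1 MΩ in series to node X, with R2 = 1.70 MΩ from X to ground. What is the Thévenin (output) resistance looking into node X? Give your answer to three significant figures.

R1' = 0.858 + 26.1 = 26.96 MΩ (source resistance + R1).
With V_in suppressed (replaced by a short), R_th = R1' ‖ R2 = (26.96 × 1.70)/(26.96 + 1.70) = 1.599 MΩ.

R_th ≈ 1.60 MΩ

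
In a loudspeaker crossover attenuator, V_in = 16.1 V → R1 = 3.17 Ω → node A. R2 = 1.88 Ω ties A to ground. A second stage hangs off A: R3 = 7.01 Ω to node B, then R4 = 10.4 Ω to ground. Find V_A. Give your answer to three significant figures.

V_A ≈ 5.61 V

Looking into the second stage from A: R3 + R4 = 17.41 Ω appears in parallel with R2.
R2 ‖ (R3+R4) = 1.697 Ω.
So V_A = 16.1 × 0.3486 = 5.613 V.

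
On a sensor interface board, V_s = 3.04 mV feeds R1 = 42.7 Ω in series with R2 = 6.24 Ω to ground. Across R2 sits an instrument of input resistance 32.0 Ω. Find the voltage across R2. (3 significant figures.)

R2 ‖ R_L = (6.24 × 32.0)/(6.24 + 32.0) = 5.222 Ω.
Then V_out = V_s · R2'/(R1 + R2') = 3.04 × 5.222/47.92 = 0.3313 mV.
(Unloaded it would be 0.388 mV; the load pulls it down.)

V_out ≈ 0.331 mV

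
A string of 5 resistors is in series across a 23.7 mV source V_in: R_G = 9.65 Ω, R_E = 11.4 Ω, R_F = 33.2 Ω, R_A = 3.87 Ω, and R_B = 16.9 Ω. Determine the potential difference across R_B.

V ≈ 5.34 mV

ΣR = 9.65 + 11.4 + 33.2 + 3.87 + 16.9 = 75.02 Ω.
V = V_in · R/ΣR = 23.7 × 0.2253 = 5.339 mV.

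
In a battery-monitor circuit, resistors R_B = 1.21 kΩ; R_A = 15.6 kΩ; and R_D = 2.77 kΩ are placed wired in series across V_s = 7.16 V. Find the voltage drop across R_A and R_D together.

V ≈ 6.72 V

ΣR = 1.21 + 15.6 + 2.77 = 19.58 kΩ.
R_{R_A..R_D} = 15.6 + 2.77 = 18.37 kΩ.
V = V_s · R/ΣR = 7.16 × 0.9382 = 6.718 V.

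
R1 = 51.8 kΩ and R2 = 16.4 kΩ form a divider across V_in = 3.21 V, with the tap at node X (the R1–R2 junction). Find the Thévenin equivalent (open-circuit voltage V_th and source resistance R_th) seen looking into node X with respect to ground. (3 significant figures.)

With X open, the divider is unloaded: V_th = 3.21 × 16.4/68.20 = 0.7719 V.
With V_in suppressed (replaced by a short), R_th = R1 ‖ R2 = (51.80 × 16.4)/(51.80 + 16.4) = 12.46 kΩ.

V_th ≈ 0.772 V, R_th ≈ 12.5 kΩ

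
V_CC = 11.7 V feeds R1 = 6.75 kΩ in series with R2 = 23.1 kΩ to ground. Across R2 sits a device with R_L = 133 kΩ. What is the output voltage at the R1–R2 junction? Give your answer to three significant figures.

The load sits in parallel with R2, giving an effective lower resistance R2' = R2·R_L/(R2+R_L) = 19.68 kΩ.
Then V_out = V_CC · R2'/(R1 + R2') = 11.7 × 19.68/26.43 = 8.712 V.
(Unloaded it would be 9.05 V; the load pulls it down.)

V_out ≈ 8.71 V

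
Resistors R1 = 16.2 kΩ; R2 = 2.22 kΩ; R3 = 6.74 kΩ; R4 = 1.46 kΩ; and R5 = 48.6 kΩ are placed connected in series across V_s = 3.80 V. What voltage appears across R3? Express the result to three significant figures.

V ≈ 0.340 V

Series total: ΣR = 16.2 + 2.22 + 6.74 + 1.46 + 48.6 = 75.22 kΩ.
Voltage divider: V = V_s · (6.740 / 75.22) = 3.80 × 0.08960 = 0.3405 V.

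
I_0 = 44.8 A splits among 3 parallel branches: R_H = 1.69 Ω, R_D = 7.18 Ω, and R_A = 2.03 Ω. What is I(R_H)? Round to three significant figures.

ΣG = 1/1.69 + 1/7.18 + 1/2.03 = 1.224.
R_H takes the fraction G_k/ΣG = 0.5917/1.224 = 0.4836, so I = 44.8 × 0.4836 = 21.66 A.

I ≈ 21.7 A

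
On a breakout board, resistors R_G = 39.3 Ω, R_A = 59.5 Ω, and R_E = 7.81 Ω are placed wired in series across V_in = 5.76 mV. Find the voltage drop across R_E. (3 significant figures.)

V ≈ 0.422 mV

ΣR = 39.3 + 59.5 + 7.81 = 106.6 Ω.
V = V_in · R/ΣR = 5.76 × 0.07326 = 0.4220 mV.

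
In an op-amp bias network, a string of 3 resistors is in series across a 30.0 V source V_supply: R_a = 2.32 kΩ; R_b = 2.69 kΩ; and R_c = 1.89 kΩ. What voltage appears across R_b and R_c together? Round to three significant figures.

V ≈ 19.9 V

Series total: ΣR = 2.32 + 2.69 + 1.89 = 6.900 kΩ.
R_{R_b..R_c} = 2.69 + 1.89 = 4.580 kΩ.
V = V_supply · R/ΣR = 30.0 × 0.6638 = 19.91 V.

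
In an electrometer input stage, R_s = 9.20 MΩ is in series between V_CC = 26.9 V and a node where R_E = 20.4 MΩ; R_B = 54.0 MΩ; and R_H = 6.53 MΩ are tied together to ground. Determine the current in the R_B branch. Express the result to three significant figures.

I ≈ 0.164 µA

Equivalent of the parallel group: R_p = 4.531 MΩ.
Node voltage V_A = V_CC · R_p/(R_s + R_p) = 26.9 × 0.3300 = 8.877 V.
Branch current I = V_A/R_B = 8.877/54.0 = 0.1644 µA.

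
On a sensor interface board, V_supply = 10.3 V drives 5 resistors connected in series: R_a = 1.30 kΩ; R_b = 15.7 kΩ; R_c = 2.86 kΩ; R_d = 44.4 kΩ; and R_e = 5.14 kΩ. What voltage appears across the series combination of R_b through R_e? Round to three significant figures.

ΣR = 1.30 + 15.7 + 2.86 + 44.4 + 5.14 = 69.40 kΩ.
R_{R_b..R_e} = 15.7 + 2.86 + 44.4 + 5.14 = 68.10 kΩ.
By the voltage-divider rule, V = 10.3 × 68.10/69.40 = 10.11 V.

V ≈ 10.1 V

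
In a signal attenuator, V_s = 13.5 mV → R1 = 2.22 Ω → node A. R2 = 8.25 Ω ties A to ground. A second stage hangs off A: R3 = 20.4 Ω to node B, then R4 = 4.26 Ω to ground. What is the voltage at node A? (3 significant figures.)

V_A ≈ 9.93 mV

Looking into the second stage from A: R3 + R4 = 24.66 Ω appears in parallel with R2.
Effective lower resistance at A: R2 ‖ 24.66 = 6.182 Ω.
First divider: V_A = V_s · 6.182/(2.22 + 6.182) = 9.933 mV.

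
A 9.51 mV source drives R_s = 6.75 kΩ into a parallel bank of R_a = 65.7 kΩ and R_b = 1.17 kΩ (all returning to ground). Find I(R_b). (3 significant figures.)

I ≈ 1.18 µA

Equivalent of the parallel group: R_p = 1.150 kΩ.
V_A = 9.51 × 1.150/7.900 = 1.384 mV.
I(R_b) = V_A / R_b = 1.384/1.17 = 1.183 µA.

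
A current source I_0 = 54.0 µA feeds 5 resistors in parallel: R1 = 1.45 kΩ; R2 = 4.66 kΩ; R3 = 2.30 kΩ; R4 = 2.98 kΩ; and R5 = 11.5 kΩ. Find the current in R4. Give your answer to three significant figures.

Conductances: ΣG = 1/1.45 + 1/4.66 + 1/2.30 + 1/2.98 + 1/11.5 = 1.762 (1/kΩ).
R4 takes the fraction G_k/ΣG = 0.3356/1.762 = 0.1905, so I = 54.0 × 0.1905 = 10.29 µA.

I ≈ 10.3 µA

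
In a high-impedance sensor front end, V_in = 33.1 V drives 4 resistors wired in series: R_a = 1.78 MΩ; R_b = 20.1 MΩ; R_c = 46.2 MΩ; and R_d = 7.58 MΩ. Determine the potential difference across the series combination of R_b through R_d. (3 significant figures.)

V ≈ 32.3 V

Total series resistance ΣR = 1.78 + 20.1 + 46.2 + 7.58 = 75.66 MΩ.
R_{R_b..R_d} = 20.1 + 46.2 + 7.58 = 73.88 MΩ.
Voltage divider: V = V_in · (73.88 / 75.66) = 33.1 × 0.9765 = 32.32 V.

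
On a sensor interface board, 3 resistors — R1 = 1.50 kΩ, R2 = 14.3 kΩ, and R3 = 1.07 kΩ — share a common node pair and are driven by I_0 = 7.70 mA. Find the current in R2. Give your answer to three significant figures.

I ≈ 0.322 mA

ΣG = 1/1.50 + 1/14.3 + 1/1.07 = 1.671.
Current divider: I(R2) = I_0 · G_k/ΣG = 7.70 × (0.06993/1.671) = 7.70 × 0.04184 = 0.3222 mA.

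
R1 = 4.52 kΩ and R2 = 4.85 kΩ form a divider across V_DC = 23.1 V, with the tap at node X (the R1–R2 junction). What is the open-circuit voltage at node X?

Open-circuit (no load on X): V_th = V_DC · R2/(R1 + R2) = 23.1 × 4.85/(4.520 + 4.85) = 11.96 V.

V_th ≈ 12.0 V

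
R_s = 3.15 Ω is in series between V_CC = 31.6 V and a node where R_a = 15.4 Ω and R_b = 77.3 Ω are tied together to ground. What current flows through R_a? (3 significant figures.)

Combine the parallel branches: R_p = (1/15.4 + 1/77.3)⁻¹ = 12.84 Ω.
V_A = 31.6 × 12.84/15.99 = 25.38 V.
Branch current I = V_A/R_a = 25.38/15.4 = 1.648 A.

I ≈ 1.65 A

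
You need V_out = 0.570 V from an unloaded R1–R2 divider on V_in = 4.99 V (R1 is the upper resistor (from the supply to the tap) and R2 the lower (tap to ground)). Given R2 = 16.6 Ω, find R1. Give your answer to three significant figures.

R1 ≈ 129 Ω

V_out/V_in = R2/(R1+R2) = 0.1142.
R1 = R2·(1/k − 1) = 16.6 × 7.754 = 128.7 Ω.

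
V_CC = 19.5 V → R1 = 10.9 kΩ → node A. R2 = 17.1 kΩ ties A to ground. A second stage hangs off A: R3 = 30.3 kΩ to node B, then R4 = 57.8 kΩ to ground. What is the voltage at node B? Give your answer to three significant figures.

Looking into the second stage from A: R3 + R4 = 88.10 kΩ appears in parallel with R2.
Effective lower resistance at A: R2 ‖ 88.10 = 14.32 kΩ.
So V_A = 19.5 × 0.5678 = 11.07 V.
V_B = V_A × 0.6561 = 7.264 V.

V_B ≈ 7.26 V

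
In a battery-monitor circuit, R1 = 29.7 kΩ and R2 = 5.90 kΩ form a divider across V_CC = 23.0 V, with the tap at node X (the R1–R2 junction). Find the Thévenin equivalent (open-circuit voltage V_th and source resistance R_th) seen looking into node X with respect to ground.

V_th ≈ 3.81 V, R_th ≈ 4.92 kΩ

Open-circuit (no load on X): V_th = V_CC · R2/(R1 + R2) = 23.0 × 5.90/(29.70 + 5.90) = 3.812 V.
With V_CC suppressed (replaced by a short), R_th = R1 ‖ R2 = (29.70 × 5.90)/(29.70 + 5.90) = 4.922 kΩ.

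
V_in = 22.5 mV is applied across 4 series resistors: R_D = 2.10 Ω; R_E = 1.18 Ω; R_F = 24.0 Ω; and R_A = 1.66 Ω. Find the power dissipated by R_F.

P ≈ 14.5 µW

ΣR = 28.94 Ω → I = 22.5/28.94 = 0.7775 mA.
P = I²R = 0.6045 × 24.0 = 14.51 µW.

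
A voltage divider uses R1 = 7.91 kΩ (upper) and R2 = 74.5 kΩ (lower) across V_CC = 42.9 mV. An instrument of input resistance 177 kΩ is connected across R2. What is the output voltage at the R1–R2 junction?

V_out ≈ 37.3 mV

R2 ‖ R_L = (74.5 × 177)/(74.5 + 177) = 52.43 kΩ.
Then V_out = V_CC · R2'/(R1 + R2') = 42.9 × 52.43/60.34 = 37.28 mV.
(Unloaded it would be 38.8 mV; the load pulls it down.)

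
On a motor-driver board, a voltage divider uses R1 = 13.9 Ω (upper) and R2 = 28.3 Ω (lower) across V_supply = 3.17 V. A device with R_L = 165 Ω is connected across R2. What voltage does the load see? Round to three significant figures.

V_out ≈ 2.01 V

The load sits in parallel with R2, giving an effective lower resistance R2' = R2·R_L/(R2+R_L) = 24.16 Ω.
Then V_out = V_supply · R2'/(R1 + R2') = 3.17 × 24.16/38.06 = 2.012 V.
(Unloaded it would be 2.13 V; the load pulls it down.)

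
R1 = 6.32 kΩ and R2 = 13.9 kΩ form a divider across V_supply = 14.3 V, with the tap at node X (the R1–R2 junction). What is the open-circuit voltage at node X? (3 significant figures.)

V_th ≈ 9.83 V

With X open, the divider is unloaded: V_th = 14.3 × 13.9/20.22 = 9.830 V.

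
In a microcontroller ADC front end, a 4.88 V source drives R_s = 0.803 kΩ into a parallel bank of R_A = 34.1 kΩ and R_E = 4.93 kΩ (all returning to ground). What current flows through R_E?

I ≈ 0.834 mA

Parallel bank: R_p = 1/(1/34.1 + 1/4.93) = 4.307 kΩ.
Node voltage V_A = V_s · R_p/(R_s + R_p) = 4.88 × 0.8429 = 4.113 V.
Branch current I = V_A/R_E = 4.113/4.93 = 0.8343 mA.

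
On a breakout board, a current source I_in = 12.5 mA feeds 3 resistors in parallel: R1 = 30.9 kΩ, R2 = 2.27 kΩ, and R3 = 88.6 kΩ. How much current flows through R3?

Total conductance ΣG = 1/30.9 + 1/2.27 + 1/88.6 = 0.4842 (units of 1/kΩ).
Current divider: I(R3) = I_in · G_k/ΣG = 12.5 × (0.01129/0.4842) = 12.5 × 0.02331 = 0.2914 mA.

I ≈ 0.291 mA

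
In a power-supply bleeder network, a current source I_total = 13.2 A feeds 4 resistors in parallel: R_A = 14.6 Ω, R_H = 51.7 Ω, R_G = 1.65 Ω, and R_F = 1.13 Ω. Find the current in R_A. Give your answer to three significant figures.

ΣG = 1/14.6 + 1/51.7 + 1/1.65 + 1/1.13 = 1.579.
R_A takes the fraction G_k/ΣG = 0.06849/1.579 = 0.04338, so I = 13.2 × 0.04338 = 0.5726 A.

I ≈ 0.573 A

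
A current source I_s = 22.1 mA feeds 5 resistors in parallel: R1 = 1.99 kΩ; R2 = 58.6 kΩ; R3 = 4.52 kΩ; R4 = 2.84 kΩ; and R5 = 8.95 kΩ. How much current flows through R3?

I ≈ 4.06 mA

ΣG = 1/1.99 + 1/58.6 + 1/4.52 + 1/2.84 + 1/8.95 = 1.205.
Current divider: I(R3) = I_s · G_k/ΣG = 22.1 × (0.2212/1.205) = 22.1 × 0.1837 = 4.059 mA.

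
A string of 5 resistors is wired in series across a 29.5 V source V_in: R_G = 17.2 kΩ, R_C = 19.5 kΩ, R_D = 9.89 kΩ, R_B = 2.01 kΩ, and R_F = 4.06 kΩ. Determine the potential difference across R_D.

V ≈ 5.54 V

Total series resistance ΣR = 17.2 + 19.5 + 9.89 + 2.01 + 4.06 = 52.66 kΩ.
V = V_in · R/ΣR = 29.5 × 0.1878 = 5.540 V.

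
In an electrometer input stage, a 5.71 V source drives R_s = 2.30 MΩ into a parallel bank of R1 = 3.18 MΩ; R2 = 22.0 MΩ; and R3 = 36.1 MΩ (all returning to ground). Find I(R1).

Parallel bank: R_p = 1/(1/3.18 + 1/22.0 + 1/36.1) = 2.580 MΩ.
V_A by voltage divider: V_A = 5.71 × 2.580/(2.30 + 2.580) = 3.019 V.
I(R1) = V_A / R1 = 3.019/3.18 = 0.9493 µA.
(Equivalently: I_total = 1.170 µA, then current-divider fraction G_k/ΣG = 0.8113.)

I ≈ 0.949 µA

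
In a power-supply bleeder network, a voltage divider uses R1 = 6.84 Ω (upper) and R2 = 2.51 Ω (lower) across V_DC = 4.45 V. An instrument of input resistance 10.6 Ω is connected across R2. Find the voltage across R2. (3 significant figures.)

V_out ≈ 1.02 V

First combine the lower leg with the load: R2 ‖ R_L = 2.029 Ω.
Now apply the divider: V_out = 4.45 × 0.2288 = 1.018 V.
(Unloaded it would be 1.19 V; the load pulls it down.)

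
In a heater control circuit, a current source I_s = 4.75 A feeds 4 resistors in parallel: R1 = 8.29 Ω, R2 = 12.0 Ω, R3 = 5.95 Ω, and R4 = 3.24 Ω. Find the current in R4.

I ≈ 2.15 A

Conductances: ΣG = 1/8.29 + 1/12.0 + 1/5.95 + 1/3.24 = 0.6807 (1/Ω).
Current divider: I(R4) = I_s · G_k/ΣG = 4.75 × (0.3086/0.6807) = 4.75 × 0.4534 = 2.154 A.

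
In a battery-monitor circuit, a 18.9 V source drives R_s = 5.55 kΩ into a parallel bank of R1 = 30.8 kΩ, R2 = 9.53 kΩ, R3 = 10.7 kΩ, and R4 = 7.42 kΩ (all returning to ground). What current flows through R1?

Combine the parallel branches: R_p = (1/30.8 + 1/9.53 + 1/10.7 + 1/7.42)⁻¹ = 2.735 kΩ.
Node voltage V_A = V_CC · R_p/(R_s + R_p) = 18.9 × 0.3301 = 6.239 V.
I(R1) = V_A / R1 = 6.239/30.8 = 0.2026 mA.
(Equivalently: I_total = 2.281 mA, then current-divider fraction G_k/ΣG = 0.08880.)

I ≈ 0.203 mA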